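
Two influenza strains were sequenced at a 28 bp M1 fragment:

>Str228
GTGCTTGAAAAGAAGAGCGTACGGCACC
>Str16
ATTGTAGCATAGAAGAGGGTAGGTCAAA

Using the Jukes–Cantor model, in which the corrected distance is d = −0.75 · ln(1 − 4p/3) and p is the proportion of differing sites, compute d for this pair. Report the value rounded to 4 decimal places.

0.5565

The sequences differ at positions 1 (G/A), 3 (G/T), 4 (C/G), 6 (T/A), 8 (A/C), 10 (A/T), 18 (C/G), 22 (C/G), 24 (G/T), 27 (C/A), 28 (C/A).
p = 11/28 = 0.392857.
d = −0.75 · ln(1 − (4/3)·0.392857) = −0.75 · ln(0.476191) = −0.75 · (-0.741936) = 0.5565.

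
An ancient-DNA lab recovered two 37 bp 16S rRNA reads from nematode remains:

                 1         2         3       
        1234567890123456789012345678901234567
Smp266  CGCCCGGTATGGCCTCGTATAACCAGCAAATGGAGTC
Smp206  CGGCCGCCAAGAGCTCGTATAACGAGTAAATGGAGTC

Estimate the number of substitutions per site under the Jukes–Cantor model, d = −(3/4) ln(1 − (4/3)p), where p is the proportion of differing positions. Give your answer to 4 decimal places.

Differing sites — 3:C/G; 7:G/C; 8:T/C; 10:T/A; 12:G/A; 13:C/G; 24:C/G; 27:C/T.
p = 8/37 = 0.216216.
d = −0.75 · ln(1 − (4/3)·0.216216) = −0.75 · ln(0.711712) = −0.75 · (-0.340082) = 0.2551.

0.2551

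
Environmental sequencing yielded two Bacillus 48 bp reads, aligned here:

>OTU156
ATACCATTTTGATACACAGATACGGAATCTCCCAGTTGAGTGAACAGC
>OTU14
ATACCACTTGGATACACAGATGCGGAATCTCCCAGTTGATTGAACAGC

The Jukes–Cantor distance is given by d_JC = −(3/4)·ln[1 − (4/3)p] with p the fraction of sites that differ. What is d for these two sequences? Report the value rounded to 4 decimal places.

The sequences differ at positions 7 (T/C), 10 (T/G), 22 (A/G), 40 (G/T).
p = 4/48 = 0.083333.
d = −0.75 · ln(1 − (4/3)·0.083333) = −0.75 · ln(0.888889) = −0.75 · (-0.117783) = 0.0883.

0.0883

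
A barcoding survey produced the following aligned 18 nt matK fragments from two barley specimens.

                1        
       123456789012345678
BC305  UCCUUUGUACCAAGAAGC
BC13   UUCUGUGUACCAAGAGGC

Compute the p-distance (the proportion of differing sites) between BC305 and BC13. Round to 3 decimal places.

The sequences differ at positions 2 (C/U), 5 (U/G), 16 (A/G).
There are 3 differences over 18 sites, so p = 3/18 = 0.167.

0.167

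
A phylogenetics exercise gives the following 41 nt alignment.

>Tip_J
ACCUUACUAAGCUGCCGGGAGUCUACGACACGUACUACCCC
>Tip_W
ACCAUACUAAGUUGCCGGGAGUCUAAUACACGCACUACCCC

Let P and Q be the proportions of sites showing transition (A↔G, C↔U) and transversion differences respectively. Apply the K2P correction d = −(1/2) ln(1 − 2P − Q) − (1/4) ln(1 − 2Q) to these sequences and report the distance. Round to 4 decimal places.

0.1332

The sequences differ at positions 4 (U/A, transversion), 12 (C/U, transition), 26 (C/A, transversion), 27 (G/U, transversion), 33 (U/C, transition).
Of the 5 differences, 2 transitions and 3 transversions over 41 sites: P = 2/41 = 0.048780, Q = 3/41 = 0.073171.
d = −0.5·ln(0.829269) − 0.25·ln(0.853658) = −0.5·(-0.187211) − 0.25·(-0.158225) = 0.1332.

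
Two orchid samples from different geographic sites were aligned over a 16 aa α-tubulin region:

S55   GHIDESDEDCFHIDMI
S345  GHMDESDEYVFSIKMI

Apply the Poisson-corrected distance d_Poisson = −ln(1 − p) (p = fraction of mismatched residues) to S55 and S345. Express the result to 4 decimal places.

Mismatches occur at site 3 (I↔M), site 9 (D↔Y), site 10 (C↔V), site 12 (H↔S), site 14 (D↔K).
p = 5/16 = 0.312500.
d = −ln(1 − 0.312500) = −ln(0.687500) = 0.3747.

0.3747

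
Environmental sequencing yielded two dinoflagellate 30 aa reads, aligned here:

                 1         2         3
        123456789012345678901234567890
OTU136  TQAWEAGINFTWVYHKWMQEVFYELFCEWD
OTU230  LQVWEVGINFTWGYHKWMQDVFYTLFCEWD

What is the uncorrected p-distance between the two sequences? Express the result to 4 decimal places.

0.2000

Mismatches occur at site 1 (T→L), site 3 (A→V), site 6 (A→V), site 13 (V→G), site 20 (E→D), site 24 (E→T).
There are 6 differences over 30 sites, so p = 6/30 = 0.2000.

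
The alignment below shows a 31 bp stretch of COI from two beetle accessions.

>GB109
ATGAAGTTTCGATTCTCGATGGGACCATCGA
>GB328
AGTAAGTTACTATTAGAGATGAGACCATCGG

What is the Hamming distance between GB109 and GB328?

9

Differing sites — 2:T/G; 3:G/T; 9:T/A; 11:G/T; 15:C/A; 16:T/G; 17:C/A; 22:G/A; 31:A/G.
That gives 9 mismatches out of 31 aligned sites, so the Hamming distance is 9.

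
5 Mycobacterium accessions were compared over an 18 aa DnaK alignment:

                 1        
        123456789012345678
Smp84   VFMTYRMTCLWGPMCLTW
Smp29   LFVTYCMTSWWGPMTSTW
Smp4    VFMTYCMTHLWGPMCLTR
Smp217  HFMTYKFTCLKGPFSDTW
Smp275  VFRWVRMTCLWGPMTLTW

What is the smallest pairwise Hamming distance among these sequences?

3

Pairwise Hamming distances:
  Smp84 vs Smp29: 7
  Smp84 vs Smp4: 3
  Smp84 vs Smp217: 7
  Smp84 vs Smp275: 4
  Smp29 vs Smp4: 7
  Smp29 vs Smp217: 10
  Smp29 vs Smp275: 8
  Smp4 vs Smp217: 9
  Smp4 vs Smp275: 7
  Smp217 vs Smp275: 10
The smallest is 3, between Smp84 and Smp4.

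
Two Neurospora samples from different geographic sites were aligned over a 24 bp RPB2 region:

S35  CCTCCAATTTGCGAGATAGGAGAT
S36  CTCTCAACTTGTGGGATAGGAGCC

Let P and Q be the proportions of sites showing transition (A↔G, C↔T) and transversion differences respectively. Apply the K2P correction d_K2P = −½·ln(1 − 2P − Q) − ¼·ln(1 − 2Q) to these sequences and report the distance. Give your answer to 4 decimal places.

Mismatches occur at site 2 (C/T, transition), site 3 (T/C, transition), site 4 (C/T, transition), site 8 (T/C, transition), site 12 (C/T, transition), site 14 (A/G, transition), site 23 (A/C, transversion), site 24 (T/C, transition).
Of the 8 differences, 7 transitions and 1 transversion over 24 sites: P = 7/24 = 0.291667, Q = 1/24 = 0.041667.
d = −0.5·ln(0.374999) − 0.25·ln(0.916666) = −0.5·(-0.980832) − 0.25·(-0.087012) = 0.5122.

0.5122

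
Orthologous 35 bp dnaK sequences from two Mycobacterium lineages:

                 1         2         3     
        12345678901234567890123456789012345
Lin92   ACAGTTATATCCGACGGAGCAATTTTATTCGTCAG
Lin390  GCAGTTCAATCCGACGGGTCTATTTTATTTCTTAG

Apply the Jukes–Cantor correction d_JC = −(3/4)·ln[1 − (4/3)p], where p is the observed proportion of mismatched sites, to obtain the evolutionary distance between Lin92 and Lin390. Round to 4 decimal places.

The sequences differ at positions 1 (A/G), 7 (A/C), 8 (T/A), 18 (A/G), 19 (G/T), 21 (A/T), 30 (C/T), 31 (G/C), 33 (C/T).
p = 9/35 = 0.257143.
d = −0.75 · ln(1 − (4/3)·0.257143) = −0.75 · ln(0.657143) = −0.75 · (-0.419854) = 0.3149.

0.3149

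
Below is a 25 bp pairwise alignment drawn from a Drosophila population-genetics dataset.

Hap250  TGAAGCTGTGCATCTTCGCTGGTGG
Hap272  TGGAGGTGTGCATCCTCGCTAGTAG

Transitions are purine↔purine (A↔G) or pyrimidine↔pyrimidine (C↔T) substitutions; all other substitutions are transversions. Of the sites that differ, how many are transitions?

Differing sites — 3:A/G (Ti); 6:C/G (Tv); 15:T/C (Ti); 21:G/A (Ti); 24:G/A (Ti).
Of the 5 differences, 4 transitions and 1 transversion, so the answer is 4.

4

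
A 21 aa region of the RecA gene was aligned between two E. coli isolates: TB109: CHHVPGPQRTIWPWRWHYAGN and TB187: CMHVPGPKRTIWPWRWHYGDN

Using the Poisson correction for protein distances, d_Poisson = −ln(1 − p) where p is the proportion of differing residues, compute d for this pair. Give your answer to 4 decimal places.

Mismatches occur at site 2 (H→M), site 8 (Q→K), site 19 (A→G), site 20 (G→D).
p = 4/21 = 0.190476.
d = −ln(1 − 0.190476) = −ln(0.809524) = 0.2113.

0.2113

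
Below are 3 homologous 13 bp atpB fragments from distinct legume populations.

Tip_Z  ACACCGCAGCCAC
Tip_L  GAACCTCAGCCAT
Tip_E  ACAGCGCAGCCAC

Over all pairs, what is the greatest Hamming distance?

Pairwise Hamming distances:
  Tip_Z vs Tip_L: 4
  Tip_Z vs Tip_E: 1
  Tip_L vs Tip_E: 5
The largest is 5, between Tip_L and Tip_E.

5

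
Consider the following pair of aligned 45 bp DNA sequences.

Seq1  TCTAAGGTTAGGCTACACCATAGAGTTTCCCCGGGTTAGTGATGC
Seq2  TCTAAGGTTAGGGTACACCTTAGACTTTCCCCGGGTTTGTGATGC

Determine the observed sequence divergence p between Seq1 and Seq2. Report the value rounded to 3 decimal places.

Differing sites — 13:C/G; 20:A/T; 25:G/C; 38:A/T.
There are 4 differences over 45 sites, so p = 4/45 = 0.089.

0.089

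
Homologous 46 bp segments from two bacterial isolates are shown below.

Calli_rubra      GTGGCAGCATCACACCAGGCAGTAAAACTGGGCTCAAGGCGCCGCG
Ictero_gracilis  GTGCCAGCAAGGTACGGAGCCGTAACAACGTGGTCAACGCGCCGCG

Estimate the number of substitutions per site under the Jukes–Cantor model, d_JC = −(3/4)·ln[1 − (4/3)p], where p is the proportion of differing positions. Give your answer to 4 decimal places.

Mismatches occur at site 4 (G/C), site 10 (T/A), site 11 (C/G), site 12 (A/G), site 13 (C/T), site 16 (C/G), site 17 (A/G), site 18 (G/A), site 21 (A/C), site 26 (A/C), site 28 (C/A), site 29 (T/C), site 31 (G/T), site 33 (C/G), site 38 (G/C).
p = 15/46 = 0.326087.
d = −0.75 · ln(1 − (4/3)·0.326087) = −0.75 · ln(0.565217) = −0.75 · (-0.570546) = 0.4279.

0.4279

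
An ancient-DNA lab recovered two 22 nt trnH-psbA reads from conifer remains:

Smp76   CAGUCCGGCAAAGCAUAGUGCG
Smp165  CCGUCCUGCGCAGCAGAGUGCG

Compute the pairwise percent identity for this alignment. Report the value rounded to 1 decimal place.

The sequences differ at positions 2 (A/C), 7 (G/U), 10 (A/G), 11 (A/C), 16 (U/G).
17 of the 22 sites match, so the percent identity is 17/22 × 100 = 77.3%.

77.3%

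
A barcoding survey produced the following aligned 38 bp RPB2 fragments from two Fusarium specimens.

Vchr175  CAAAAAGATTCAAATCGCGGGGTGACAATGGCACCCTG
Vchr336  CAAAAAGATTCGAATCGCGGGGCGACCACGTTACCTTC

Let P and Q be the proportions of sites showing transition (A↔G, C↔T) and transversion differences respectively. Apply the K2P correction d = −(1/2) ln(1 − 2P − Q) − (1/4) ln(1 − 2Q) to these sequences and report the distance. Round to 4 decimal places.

Mismatches occur at site 12 (A↔G, transition), site 23 (T↔C, transition), site 27 (A↔C, transversion), site 29 (T↔C, transition), site 31 (G↔T, transversion), site 32 (C↔T, transition), site 36 (C↔T, transition), site 38 (G↔C, transversion).
Of the 8 differences, 5 transitions and 3 transversions over 38 sites: P = 5/38 = 0.131579, Q = 3/38 = 0.078947.
d = −0.5·ln(0.657895) − 0.25·ln(0.842106) = −0.5·(-0.418710) − 0.25·(-0.171849) = 0.2523.

0.2523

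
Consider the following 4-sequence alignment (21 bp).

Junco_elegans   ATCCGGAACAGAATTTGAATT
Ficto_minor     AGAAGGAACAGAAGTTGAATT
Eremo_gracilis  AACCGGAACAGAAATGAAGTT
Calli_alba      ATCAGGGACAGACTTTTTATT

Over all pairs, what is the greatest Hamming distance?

Pairwise Hamming distances:
  Junco_elegans vs Ficto_minor: 4
  Junco_elegans vs Eremo_gracilis: 5
  Junco_elegans vs Calli_alba: 5
  Ficto_minor vs Eremo_gracilis: 7
  Ficto_minor vs Calli_alba: 7
  Eremo_gracilis vs Calli_alba: 9
The largest is 9, between Eremo_gracilis and Calli_alba.

9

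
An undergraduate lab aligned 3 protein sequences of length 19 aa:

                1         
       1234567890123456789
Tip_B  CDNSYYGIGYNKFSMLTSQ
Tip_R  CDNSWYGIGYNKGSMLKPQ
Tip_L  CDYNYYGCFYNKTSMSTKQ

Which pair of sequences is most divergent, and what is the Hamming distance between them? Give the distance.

Pairwise Hamming distances:
  Tip_B vs Tip_R: 4
  Tip_B vs Tip_L: 7
  Tip_R vs Tip_L: 9
The largest is 9, between Tip_R and Tip_L.

9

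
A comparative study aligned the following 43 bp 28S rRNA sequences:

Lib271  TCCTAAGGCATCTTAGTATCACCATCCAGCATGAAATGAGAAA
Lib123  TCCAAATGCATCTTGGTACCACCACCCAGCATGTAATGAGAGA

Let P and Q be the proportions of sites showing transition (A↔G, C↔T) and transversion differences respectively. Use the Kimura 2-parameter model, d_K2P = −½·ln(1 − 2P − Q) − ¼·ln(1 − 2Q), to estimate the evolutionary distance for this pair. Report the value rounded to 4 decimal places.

Mismatches occur at site 4 (T→A, transversion), site 7 (G→T, transversion), site 15 (A→G, transition), site 19 (T→C, transition), site 25 (T→C, transition), site 34 (A→T, transversion), site 42 (A→G, transition).
Of the 7 differences, 4 transitions and 3 transversions over 43 sites: P = 4/43 = 0.093023, Q = 3/43 = 0.069767.
d = −0.5·ln(0.744187) − 0.25·ln(0.860466) = −0.5·(-0.295463) − 0.25·(-0.150281) = 0.1853.

0.1853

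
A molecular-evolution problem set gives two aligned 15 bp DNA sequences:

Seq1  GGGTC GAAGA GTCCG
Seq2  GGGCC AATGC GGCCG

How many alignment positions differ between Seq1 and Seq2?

5

Mismatches occur at site 4 (T↔C), site 6 (G↔A), site 8 (A↔T), site 10 (A↔C), site 12 (T↔G).
That gives 5 mismatches out of 15 aligned sites, so the Hamming distance is 5.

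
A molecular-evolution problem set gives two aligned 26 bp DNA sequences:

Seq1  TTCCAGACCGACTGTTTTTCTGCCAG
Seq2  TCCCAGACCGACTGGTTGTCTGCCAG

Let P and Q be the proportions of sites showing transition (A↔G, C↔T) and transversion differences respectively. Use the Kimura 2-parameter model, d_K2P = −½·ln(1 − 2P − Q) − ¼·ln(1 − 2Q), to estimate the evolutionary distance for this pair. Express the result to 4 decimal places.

0.1253

The sequences differ at positions 2 (T/C, transition), 15 (T/G, transversion), 18 (T/G, transversion).
Of the 3 differences, 1 transition and 2 transversions over 26 sites: P = 1/26 = 0.038462, Q = 2/26 = 0.076923.
d = −0.5·ln(0.846153) − 0.25·ln(0.846154) = −0.5·(-0.167055) − 0.25·(-0.167054) = 0.1253.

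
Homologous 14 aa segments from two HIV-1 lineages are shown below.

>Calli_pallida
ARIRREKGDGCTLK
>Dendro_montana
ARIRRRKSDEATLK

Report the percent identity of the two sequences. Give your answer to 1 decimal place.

The sequences differ at positions 6 (E/R), 8 (G/S), 10 (G/E), 11 (C/A).
10 of the 14 sites match, so the percent identity is 10/14 × 100 = 71.4%.

71.4%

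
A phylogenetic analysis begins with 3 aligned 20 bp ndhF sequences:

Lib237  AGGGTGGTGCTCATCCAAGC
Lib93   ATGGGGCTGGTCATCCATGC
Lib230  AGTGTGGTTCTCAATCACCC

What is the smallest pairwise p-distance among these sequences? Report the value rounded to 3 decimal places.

0.250

Pairwise Hamming distances:
  Lib237 vs Lib93: 5
  Lib237 vs Lib230: 6
  Lib93 vs Lib230: 10
The smallest is 5 mismatches, between Lib237 and Lib93; p = 5/20 = 0.250.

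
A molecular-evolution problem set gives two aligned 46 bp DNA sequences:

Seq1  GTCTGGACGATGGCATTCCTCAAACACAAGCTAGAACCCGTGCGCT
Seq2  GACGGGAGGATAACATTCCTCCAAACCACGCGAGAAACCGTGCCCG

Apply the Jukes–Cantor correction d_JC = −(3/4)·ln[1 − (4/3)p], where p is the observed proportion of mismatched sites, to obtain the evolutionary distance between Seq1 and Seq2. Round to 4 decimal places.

The sequences differ at positions 2 (T/A), 4 (T/G), 8 (C/G), 12 (G/A), 13 (G/A), 22 (A/C), 25 (C/A), 26 (A/C), 29 (A/C), 32 (T/G), 37 (C/A), 44 (G/C), 46 (T/G).
p = 13/46 = 0.282609.
d = −0.75 · ln(1 − (4/3)·0.282609) = −0.75 · ln(0.623188) = −0.75 · (-0.472907) = 0.3547.

0.3547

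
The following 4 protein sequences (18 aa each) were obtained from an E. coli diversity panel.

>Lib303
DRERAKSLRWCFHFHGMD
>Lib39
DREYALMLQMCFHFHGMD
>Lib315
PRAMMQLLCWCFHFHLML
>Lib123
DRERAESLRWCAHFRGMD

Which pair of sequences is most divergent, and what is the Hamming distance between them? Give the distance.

11

Pairwise Hamming distances:
  Lib303 vs Lib39: 5
  Lib303 vs Lib315: 9
  Lib303 vs Lib123: 3
  Lib39 vs Lib315: 10
  Lib39 vs Lib123: 7
  Lib315 vs Lib123: 11
The largest is 11, between Lib315 and Lib123.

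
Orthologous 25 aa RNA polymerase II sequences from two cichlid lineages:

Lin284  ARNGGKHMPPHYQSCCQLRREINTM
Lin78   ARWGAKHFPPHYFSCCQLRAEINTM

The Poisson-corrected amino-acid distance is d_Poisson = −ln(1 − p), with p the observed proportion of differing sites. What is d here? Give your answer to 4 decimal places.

The sequences differ at positions 3 (N/W), 5 (G/A), 8 (M/F), 13 (Q/F), 20 (R/A).
p = 5/25 = 0.200000.
d = −ln(1 − 0.200000) = −ln(0.800000) = 0.2231.

0.2231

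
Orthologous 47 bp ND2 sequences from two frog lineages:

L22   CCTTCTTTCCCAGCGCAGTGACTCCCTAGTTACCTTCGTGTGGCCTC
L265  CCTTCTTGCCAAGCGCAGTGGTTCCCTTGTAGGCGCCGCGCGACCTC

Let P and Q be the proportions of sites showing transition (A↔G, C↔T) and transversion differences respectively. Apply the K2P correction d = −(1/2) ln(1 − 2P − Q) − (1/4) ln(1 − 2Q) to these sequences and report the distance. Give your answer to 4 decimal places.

The sequences differ at positions 8 (T/G, transversion), 11 (C/A, transversion), 21 (A/G, transition), 22 (C/T, transition), 28 (A/T, transversion), 31 (T/A, transversion), 32 (A/G, transition), 33 (C/G, transversion), 35 (T/G, transversion), 36 (T/C, transition), 39 (T/C, transition), 41 (T/C, transition), 43 (G/A, transition).
Of the 13 differences, 7 transitions and 6 transversions over 47 sites: P = 7/47 = 0.148936, Q = 6/47 = 0.127660.
d = −0.5·ln(0.574468) − 0.25·ln(0.744680) = −0.5·(-0.554311) − 0.25·(-0.294801) = 0.3509.

0.3509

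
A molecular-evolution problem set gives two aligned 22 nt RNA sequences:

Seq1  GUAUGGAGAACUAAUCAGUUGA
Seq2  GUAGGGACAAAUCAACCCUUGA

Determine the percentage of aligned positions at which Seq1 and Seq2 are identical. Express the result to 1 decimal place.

68.2%

Mismatches occur at site 4 (U→G), site 8 (G→C), site 11 (C→A), site 13 (A→C), site 15 (U→A), site 17 (A→C), site 18 (G→C).
15 of the 22 sites match, so the percent identity is 15/22 × 100 = 68.2%.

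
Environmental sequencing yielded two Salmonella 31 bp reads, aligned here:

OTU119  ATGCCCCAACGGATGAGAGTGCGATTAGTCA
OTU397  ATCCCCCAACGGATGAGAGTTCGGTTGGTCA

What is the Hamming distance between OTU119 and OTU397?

Differing sites — 3:G/C; 21:G/T; 24:A/G; 27:A/G.
That gives 4 mismatches out of 31 aligned sites, so the Hamming distance is 4.

4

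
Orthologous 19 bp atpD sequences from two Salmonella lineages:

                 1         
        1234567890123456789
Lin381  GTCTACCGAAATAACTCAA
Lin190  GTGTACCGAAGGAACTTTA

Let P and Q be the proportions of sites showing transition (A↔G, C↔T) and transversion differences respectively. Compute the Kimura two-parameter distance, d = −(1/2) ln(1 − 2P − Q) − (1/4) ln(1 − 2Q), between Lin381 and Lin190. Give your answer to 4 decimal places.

Mismatches occur at site 3 (C→G, transversion), site 11 (A→G, transition), site 12 (T→G, transversion), site 17 (C→T, transition), site 18 (A→T, transversion).
Of the 5 differences, 2 transitions and 3 transversions over 19 sites: P = 2/19 = 0.105263, Q = 3/19 = 0.157895.
d = −0.5·ln(0.631579) − 0.25·ln(0.684210) = −0.5·(-0.459532) − 0.25·(-0.379490) = 0.3246.

0.3246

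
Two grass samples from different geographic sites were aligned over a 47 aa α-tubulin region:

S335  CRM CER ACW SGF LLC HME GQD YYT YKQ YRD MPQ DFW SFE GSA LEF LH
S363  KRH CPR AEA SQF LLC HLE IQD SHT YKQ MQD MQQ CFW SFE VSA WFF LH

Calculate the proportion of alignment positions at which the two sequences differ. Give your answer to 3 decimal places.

The sequences differ at positions 1 (C/K), 3 (M/H), 5 (E/P), 8 (C/E), 9 (W/A), 11 (G/Q), 17 (M/L), 19 (G/I), 22 (Y/S), 23 (Y/H), 28 (Y/M), 29 (R/Q), 32 (P/Q), 34 (D/C), 40 (G/V), 43 (L/W), 44 (E/F).
There are 17 differences over 47 sites, so p = 17/47 = 0.362.

0.362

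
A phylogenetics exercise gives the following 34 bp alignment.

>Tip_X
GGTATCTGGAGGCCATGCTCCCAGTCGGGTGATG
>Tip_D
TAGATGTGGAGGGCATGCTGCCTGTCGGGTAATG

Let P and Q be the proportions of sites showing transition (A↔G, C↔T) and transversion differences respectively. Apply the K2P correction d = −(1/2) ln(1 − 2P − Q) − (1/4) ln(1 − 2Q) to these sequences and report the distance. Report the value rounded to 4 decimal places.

Mismatches occur at site 1 (G→T, transversion), site 2 (G→A, transition), site 3 (T→G, transversion), site 6 (C→G, transversion), site 13 (C→G, transversion), site 20 (C→G, transversion), site 23 (A→T, transversion), site 31 (G→A, transition).
Of the 8 differences, 2 transitions and 6 transversions over 34 sites: P = 2/34 = 0.058824, Q = 6/34 = 0.176471.
d = −0.5·ln(0.705881) − 0.25·ln(0.647058) = −0.5·(-0.348309) − 0.25·(-0.435319) = 0.2830.

0.2830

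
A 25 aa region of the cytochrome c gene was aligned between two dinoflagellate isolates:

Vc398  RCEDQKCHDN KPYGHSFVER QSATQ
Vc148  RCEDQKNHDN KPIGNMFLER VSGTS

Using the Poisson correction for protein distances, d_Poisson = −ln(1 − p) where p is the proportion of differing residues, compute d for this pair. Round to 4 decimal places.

Differing sites — 7:C/N; 13:Y/I; 15:H/N; 16:S/M; 18:V/L; 21:Q/V; 23:A/G; 25:Q/S.
p = 8/25 = 0.320000.
d = −ln(1 − 0.320000) = −ln(0.680000) = 0.3857.

0.3857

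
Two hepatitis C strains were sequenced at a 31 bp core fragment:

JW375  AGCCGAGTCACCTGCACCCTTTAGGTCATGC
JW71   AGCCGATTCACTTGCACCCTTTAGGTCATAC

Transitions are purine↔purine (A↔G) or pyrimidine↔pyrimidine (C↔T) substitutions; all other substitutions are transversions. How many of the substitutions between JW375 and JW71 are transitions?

2

Differing sites — 7:G/T (Tv); 12:C/T (Ti); 30:G/A (Ti).
Of the 3 differences, 2 transitions and 1 transversion, so the answer is 2.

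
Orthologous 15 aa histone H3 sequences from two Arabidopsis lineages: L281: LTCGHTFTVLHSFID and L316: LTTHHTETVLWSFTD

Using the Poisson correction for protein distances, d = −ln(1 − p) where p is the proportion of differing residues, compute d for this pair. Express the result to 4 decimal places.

0.4055

The sequences differ at positions 3 (C/T), 4 (G/H), 7 (F/E), 11 (H/W), 14 (I/T).
p = 5/15 = 0.333333.
d = −ln(1 − 0.333333) = −ln(0.666667) = 0.4055.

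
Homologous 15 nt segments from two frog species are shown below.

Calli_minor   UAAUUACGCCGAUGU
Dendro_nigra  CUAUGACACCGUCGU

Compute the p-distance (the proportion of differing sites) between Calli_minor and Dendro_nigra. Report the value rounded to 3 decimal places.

0.400

Mismatches occur at site 1 (U/C), site 2 (A/U), site 5 (U/G), site 8 (G/A), site 12 (A/U), site 13 (U/C).
There are 6 differences over 15 sites, so p = 6/15 = 0.400.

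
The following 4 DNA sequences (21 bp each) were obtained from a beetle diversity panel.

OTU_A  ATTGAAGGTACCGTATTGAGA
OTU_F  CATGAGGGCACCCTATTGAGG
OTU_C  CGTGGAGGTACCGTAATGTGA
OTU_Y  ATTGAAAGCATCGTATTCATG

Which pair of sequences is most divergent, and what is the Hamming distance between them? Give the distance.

11

Pairwise Hamming distances:
  OTU_A vs OTU_F: 6
  OTU_A vs OTU_C: 5
  OTU_A vs OTU_Y: 6
  OTU_F vs OTU_C: 8
  OTU_F vs OTU_Y: 8
  OTU_C vs OTU_Y: 11
The largest is 11, between OTU_C and OTU_Y.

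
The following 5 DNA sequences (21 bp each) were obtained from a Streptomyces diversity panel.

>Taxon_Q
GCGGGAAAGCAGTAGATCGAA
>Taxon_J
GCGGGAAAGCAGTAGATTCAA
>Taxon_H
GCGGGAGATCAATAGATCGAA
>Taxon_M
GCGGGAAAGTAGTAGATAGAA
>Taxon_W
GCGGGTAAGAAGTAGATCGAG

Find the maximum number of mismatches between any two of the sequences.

Pairwise Hamming distances:
  Taxon_Q vs Taxon_J: 2
  Taxon_Q vs Taxon_H: 3
  Taxon_Q vs Taxon_M: 2
  Taxon_Q vs Taxon_W: 3
  Taxon_J vs Taxon_H: 5
  Taxon_J vs Taxon_M: 3
  Taxon_J vs Taxon_W: 5
  Taxon_H vs Taxon_M: 5
  Taxon_H vs Taxon_W: 6
  Taxon_M vs Taxon_W: 4
The largest is 6, between Taxon_H and Taxon_W.

6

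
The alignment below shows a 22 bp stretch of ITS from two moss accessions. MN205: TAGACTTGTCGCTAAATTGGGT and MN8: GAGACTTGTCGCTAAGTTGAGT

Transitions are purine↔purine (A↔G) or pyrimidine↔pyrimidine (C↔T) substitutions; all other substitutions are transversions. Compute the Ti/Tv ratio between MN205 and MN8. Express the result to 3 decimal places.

2.000

Mismatches occur at site 1 (T→G, transversion), site 16 (A→G, transition), site 20 (G→A, transition).
Of the 3 differences, 2 transitions and 1 transversion, so Ti/Tv = 2/1 = 2.000.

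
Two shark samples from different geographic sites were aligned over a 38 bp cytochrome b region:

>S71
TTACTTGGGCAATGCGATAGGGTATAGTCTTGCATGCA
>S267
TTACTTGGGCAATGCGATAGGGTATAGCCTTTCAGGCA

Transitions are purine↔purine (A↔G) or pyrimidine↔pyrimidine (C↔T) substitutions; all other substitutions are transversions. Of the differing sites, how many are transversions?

Mismatches occur at site 28 (T↔C, transition), site 32 (G↔T, transversion), site 35 (T↔G, transversion).
Of the 3 differences, 1 transition and 2 transversions, so the answer is 2.

2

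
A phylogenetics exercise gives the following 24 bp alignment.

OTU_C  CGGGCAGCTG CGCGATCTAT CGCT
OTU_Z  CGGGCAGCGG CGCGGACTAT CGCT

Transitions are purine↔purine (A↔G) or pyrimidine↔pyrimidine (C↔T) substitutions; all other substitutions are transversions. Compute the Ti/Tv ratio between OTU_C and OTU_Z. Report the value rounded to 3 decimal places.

0.500

The sequences differ at positions 9 (T/G, transversion), 15 (A/G, transition), 16 (T/A, transversion).
Of the 3 differences, 1 transition and 2 transversions, so Ti/Tv = 1/2 = 0.500.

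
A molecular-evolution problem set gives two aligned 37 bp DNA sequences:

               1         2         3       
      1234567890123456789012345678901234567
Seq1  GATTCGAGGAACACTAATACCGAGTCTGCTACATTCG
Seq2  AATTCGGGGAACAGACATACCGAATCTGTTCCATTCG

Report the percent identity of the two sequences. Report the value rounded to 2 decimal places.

Mismatches occur at site 1 (G↔A), site 7 (A↔G), site 14 (C↔G), site 15 (T↔A), site 16 (A↔C), site 24 (G↔A), site 29 (C↔T), site 31 (A↔C).
29 of the 37 sites match, so the percent identity is 29/37 × 100 = 78.38%.

78.38%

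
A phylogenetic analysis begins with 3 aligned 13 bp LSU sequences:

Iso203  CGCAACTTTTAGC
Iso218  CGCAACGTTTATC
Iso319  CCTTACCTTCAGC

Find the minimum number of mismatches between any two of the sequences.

2

Pairwise Hamming distances:
  Iso203 vs Iso218: 2
  Iso203 vs Iso319: 5
  Iso218 vs Iso319: 6
The smallest is 2, between Iso203 and Iso218.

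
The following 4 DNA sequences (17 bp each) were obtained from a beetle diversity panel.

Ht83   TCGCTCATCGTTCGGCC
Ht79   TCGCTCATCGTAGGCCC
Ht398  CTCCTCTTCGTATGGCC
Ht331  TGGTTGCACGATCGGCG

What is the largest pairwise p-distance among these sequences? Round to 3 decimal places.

Pairwise Hamming distances:
  Ht83 vs Ht79: 3
  Ht83 vs Ht398: 6
  Ht83 vs Ht331: 7
  Ht79 vs Ht398: 6
  Ht79 vs Ht331: 10
  Ht398 vs Ht331: 11
The largest is 11 mismatches, between Ht398 and Ht331; p = 11/17 = 0.647.

0.647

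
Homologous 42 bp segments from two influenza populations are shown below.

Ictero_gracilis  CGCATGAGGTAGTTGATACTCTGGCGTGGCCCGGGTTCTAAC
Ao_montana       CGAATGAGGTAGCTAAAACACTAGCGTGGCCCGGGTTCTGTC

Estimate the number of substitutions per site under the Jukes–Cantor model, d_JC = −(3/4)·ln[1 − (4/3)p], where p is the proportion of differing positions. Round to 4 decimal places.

Differing sites — 3:C/A; 13:T/C; 15:G/A; 17:T/A; 20:T/A; 23:G/A; 40:A/G; 41:A/T.
p = 8/42 = 0.190476.
d = −0.75 · ln(1 − (4/3)·0.190476) = −0.75 · ln(0.746032) = −0.75 · (-0.292987) = 0.2197.

0.2197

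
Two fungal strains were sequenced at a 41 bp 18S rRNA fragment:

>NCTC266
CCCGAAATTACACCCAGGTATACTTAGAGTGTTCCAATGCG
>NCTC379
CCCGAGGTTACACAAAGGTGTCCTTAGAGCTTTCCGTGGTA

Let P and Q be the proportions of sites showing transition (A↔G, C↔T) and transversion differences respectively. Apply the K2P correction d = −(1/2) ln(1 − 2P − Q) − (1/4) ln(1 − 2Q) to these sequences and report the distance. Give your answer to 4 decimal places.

Differing sites — 6:A/G (Ti); 7:A/G (Ti); 14:C/A (Tv); 15:C/A (Tv); 20:A/G (Ti); 22:A/C (Tv); 30:T/C (Ti); 31:G/T (Tv); 36:A/G (Ti); 37:A/T (Tv); 38:T/G (Tv); 40:C/T (Ti); 41:G/A (Ti).
Of the 13 differences, 7 transitions and 6 transversions over 41 sites: P = 7/41 = 0.170732, Q = 6/41 = 0.146341.
d = −0.5·ln(0.512195) − 0.25·ln(0.707318) = −0.5·(-0.669050) − 0.25·(-0.346275) = 0.4211.

0.4211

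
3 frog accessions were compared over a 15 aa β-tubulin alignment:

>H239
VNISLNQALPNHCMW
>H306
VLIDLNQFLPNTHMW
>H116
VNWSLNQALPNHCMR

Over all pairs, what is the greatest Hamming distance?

7

Pairwise Hamming distances:
  H239 vs H306: 5
  H239 vs H116: 2
  H306 vs H116: 7
The largest is 7, between H306 and H116.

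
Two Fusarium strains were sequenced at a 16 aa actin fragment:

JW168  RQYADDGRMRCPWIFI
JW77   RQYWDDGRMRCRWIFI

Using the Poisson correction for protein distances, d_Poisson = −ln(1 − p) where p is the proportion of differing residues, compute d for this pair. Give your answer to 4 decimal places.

0.1335

Differing sites — 4:A/W; 12:P/R.
p = 2/16 = 0.125000.
d = −ln(1 − 0.125000) = −ln(0.875000) = 0.1335.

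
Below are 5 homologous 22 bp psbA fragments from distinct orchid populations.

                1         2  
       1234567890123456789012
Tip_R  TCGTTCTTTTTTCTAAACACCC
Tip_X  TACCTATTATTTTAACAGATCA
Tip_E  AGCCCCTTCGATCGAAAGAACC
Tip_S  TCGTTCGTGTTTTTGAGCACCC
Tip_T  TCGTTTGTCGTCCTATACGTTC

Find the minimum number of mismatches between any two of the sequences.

5

Pairwise Hamming distances:
  Tip_R vs Tip_X: 11
  Tip_R vs Tip_E: 11
  Tip_R vs Tip_S: 5
  Tip_R vs Tip_T: 9
  Tip_X vs Tip_E: 12
  Tip_X vs Tip_S: 13
  Tip_X vs Tip_T: 15
  Tip_E vs Tip_S: 15
  Tip_E vs Tip_T: 15
  Tip_S vs Tip_T: 11
The smallest is 5, between Tip_R and Tip_S.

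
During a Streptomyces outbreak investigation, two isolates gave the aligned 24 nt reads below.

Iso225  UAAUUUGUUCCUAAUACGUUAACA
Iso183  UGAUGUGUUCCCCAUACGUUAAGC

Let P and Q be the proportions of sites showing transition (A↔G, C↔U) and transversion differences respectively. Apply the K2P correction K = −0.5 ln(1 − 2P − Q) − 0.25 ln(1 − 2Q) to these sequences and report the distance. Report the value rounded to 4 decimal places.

0.3041

The sequences differ at positions 2 (A/G, transition), 5 (U/G, transversion), 12 (U/C, transition), 13 (A/C, transversion), 23 (C/G, transversion), 24 (A/C, transversion).
Of the 6 differences, 2 transitions and 4 transversions over 24 sites: P = 2/24 = 0.083333, Q = 4/24 = 0.166667.
d = −0.5·ln(0.666667) − 0.25·ln(0.666666) = −0.5·(-0.405465) − 0.25·(-0.405466) = 0.3041.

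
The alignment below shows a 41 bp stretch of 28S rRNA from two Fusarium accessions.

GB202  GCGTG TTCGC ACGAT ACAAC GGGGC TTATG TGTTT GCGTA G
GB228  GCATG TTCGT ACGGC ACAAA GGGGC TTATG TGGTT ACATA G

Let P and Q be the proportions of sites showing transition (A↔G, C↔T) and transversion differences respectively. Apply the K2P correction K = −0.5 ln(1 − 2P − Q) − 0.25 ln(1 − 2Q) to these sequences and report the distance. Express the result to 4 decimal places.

The sequences differ at positions 3 (G/A, transition), 10 (C/T, transition), 14 (A/G, transition), 15 (T/C, transition), 20 (C/A, transversion), 33 (T/G, transversion), 36 (G/A, transition), 38 (G/A, transition).
Of the 8 differences, 6 transitions and 2 transversions over 41 sites: P = 6/41 = 0.146341, Q = 2/41 = 0.048780.
d = −0.5·ln(0.658538) − 0.25·ln(0.902440) = −0.5·(-0.417733) − 0.25·(-0.102653) = 0.2345.

0.2345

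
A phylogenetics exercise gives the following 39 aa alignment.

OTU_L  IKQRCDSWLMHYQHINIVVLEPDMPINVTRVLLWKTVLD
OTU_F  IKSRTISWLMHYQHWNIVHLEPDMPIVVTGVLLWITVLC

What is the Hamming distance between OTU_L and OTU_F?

Differing sites — 3:Q/S; 5:C/T; 6:D/I; 15:I/W; 19:V/H; 27:N/V; 30:R/G; 35:K/I; 39:D/C.
That gives 9 mismatches out of 39 aligned sites, so the Hamming distance is 9.

9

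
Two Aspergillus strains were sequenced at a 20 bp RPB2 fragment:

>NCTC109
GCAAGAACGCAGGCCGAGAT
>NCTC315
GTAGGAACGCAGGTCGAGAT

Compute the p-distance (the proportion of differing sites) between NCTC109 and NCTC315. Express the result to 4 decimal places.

Differing sites — 2:C/T; 4:A/G; 14:C/T.
There are 3 differences over 20 sites, so p = 3/20 = 0.1500.

0.1500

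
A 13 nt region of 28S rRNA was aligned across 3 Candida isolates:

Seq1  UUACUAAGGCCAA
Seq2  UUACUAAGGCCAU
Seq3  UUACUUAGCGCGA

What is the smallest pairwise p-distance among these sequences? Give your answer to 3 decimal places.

0.077

Pairwise Hamming distances:
  Seq1 vs Seq2: 1
  Seq1 vs Seq3: 4
  Seq2 vs Seq3: 5
The smallest is 1 mismatch, between Seq1 and Seq2; p = 1/13 = 0.077.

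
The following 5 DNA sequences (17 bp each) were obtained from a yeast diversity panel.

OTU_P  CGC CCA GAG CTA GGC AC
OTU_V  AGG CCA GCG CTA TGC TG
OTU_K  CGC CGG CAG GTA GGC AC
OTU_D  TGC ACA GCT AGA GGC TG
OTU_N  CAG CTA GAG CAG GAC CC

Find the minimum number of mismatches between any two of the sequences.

Pairwise Hamming distances:
  OTU_P vs OTU_V: 6
  OTU_P vs OTU_K: 4
  OTU_P vs OTU_D: 8
  OTU_P vs OTU_N: 7
  OTU_V vs OTU_K: 10
  OTU_V vs OTU_D: 7
  OTU_V vs OTU_N: 10
  OTU_K vs OTU_D: 11
  OTU_K vs OTU_N: 10
  OTU_D vs OTU_N: 13
The smallest is 4, between OTU_P and OTU_K.

4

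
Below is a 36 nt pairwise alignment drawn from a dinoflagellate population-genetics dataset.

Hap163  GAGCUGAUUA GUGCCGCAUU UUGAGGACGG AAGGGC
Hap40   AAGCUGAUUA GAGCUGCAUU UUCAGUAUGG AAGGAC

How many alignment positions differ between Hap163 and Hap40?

Mismatches occur at site 1 (G↔A), site 12 (U↔A), site 15 (C↔U), site 23 (G↔C), site 26 (G↔U), site 28 (C↔U), site 35 (G↔A).
That gives 7 mismatches out of 36 aligned sites, so the Hamming distance is 7.

7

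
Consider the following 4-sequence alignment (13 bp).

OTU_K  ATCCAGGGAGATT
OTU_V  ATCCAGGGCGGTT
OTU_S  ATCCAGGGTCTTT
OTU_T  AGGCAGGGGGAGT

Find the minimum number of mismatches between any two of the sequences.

2

Pairwise Hamming distances:
  OTU_K vs OTU_V: 2
  OTU_K vs OTU_S: 3
  OTU_K vs OTU_T: 4
  OTU_V vs OTU_S: 3
  OTU_V vs OTU_T: 5
  OTU_S vs OTU_T: 6
The smallest is 2, between OTU_K and OTU_V.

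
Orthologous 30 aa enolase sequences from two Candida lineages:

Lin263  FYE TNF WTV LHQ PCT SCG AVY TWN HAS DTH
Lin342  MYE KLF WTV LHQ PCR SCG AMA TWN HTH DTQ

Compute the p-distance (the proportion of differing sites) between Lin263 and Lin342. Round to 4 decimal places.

0.3000

Differing sites — 1:F/M; 4:T/K; 5:N/L; 15:T/R; 20:V/M; 21:Y/A; 26:A/T; 27:S/H; 30:H/Q.
There are 9 differences over 30 sites, so p = 9/30 = 0.3000.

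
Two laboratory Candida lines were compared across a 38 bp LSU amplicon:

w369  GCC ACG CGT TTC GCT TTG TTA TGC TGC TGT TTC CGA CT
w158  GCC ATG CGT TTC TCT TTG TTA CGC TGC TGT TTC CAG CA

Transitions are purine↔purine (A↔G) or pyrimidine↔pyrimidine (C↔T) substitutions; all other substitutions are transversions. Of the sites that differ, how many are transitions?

4

Differing sites — 5:C/T (Ti); 13:G/T (Tv); 22:T/C (Ti); 35:G/A (Ti); 36:A/G (Ti); 38:T/A (Tv).
Of the 6 differences, 4 transitions and 2 transversions, so the answer is 4.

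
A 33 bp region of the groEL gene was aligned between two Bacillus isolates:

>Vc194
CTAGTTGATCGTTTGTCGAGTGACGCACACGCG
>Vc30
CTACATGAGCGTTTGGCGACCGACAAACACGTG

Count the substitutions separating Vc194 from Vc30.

The sequences differ at positions 4 (G/C), 5 (T/A), 9 (T/G), 16 (T/G), 20 (G/C), 21 (T/C), 25 (G/A), 26 (C/A), 32 (C/T).
That gives 9 mismatches out of 33 aligned sites, so the Hamming distance is 9.

9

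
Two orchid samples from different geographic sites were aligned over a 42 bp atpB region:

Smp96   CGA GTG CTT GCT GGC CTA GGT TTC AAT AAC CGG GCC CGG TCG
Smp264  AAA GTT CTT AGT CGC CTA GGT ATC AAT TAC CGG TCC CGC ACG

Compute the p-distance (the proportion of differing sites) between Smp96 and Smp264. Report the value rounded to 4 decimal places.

0.2619

The sequences differ at positions 1 (C/A), 2 (G/A), 6 (G/T), 10 (G/A), 11 (C/G), 13 (G/C), 22 (T/A), 28 (A/T), 34 (G/T), 39 (G/C), 40 (T/A).
There are 11 differences over 42 sites, so p = 11/42 = 0.2619.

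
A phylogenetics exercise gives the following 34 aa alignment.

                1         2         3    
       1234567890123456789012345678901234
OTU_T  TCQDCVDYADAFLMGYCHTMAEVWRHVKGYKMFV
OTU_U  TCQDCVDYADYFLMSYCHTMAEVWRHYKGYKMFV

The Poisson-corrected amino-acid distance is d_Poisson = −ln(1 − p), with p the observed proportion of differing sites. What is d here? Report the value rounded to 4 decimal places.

Mismatches occur at site 11 (A/Y), site 15 (G/S), site 27 (V/Y).
p = 3/34 = 0.088235.
d = −ln(1 − 0.088235) = −ln(0.911765) = 0.0924.

0.0924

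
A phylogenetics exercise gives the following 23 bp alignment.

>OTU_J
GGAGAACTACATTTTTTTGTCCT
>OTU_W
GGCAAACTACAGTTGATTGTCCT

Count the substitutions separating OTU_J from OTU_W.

Mismatches occur at site 3 (A→C), site 4 (G→A), site 12 (T→G), site 15 (T→G), site 16 (T→A).
That gives 5 mismatches out of 23 aligned sites, so the Hamming distance is 5.

5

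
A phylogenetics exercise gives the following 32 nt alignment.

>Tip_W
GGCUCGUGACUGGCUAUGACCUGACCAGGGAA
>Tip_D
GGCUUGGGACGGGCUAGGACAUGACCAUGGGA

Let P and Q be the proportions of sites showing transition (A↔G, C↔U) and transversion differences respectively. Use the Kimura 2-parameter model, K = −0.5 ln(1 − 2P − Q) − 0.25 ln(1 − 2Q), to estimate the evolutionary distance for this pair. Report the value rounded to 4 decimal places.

0.2588

Mismatches occur at site 5 (C→U, transition), site 7 (U→G, transversion), site 11 (U→G, transversion), site 17 (U→G, transversion), site 21 (C→A, transversion), site 28 (G→U, transversion), site 31 (A→G, transition).
Of the 7 differences, 2 transitions and 5 transversions over 32 sites: P = 2/32 = 0.062500, Q = 5/32 = 0.156250.
d = −0.5·ln(0.718750) − 0.25·ln(0.687500) = −0.5·(-0.330242) − 0.25·(-0.374693) = 0.2588.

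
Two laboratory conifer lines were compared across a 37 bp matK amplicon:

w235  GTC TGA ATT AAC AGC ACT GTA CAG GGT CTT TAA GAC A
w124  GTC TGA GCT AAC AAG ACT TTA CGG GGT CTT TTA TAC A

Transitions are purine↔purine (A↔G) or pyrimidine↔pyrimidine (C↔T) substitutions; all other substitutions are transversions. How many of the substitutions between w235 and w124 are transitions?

Mismatches occur at site 7 (A↔G, transition), site 8 (T↔C, transition), site 14 (G↔A, transition), site 15 (C↔G, transversion), site 19 (G↔T, transversion), site 23 (A↔G, transition), site 32 (A↔T, transversion), site 34 (G↔T, transversion).
Of the 8 differences, 4 transitions and 4 transversions, so the answer is 4.

4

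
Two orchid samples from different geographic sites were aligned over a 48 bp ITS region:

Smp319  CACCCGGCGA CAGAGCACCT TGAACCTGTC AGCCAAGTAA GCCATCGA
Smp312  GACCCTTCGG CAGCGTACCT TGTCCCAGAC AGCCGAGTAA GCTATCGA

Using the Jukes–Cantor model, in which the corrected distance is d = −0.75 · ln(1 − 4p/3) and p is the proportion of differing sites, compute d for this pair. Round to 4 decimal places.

0.3041

Mismatches occur at site 1 (C→G), site 6 (G→T), site 7 (G→T), site 10 (A→G), site 14 (A→C), site 16 (C→T), site 23 (A→T), site 24 (A→C), site 27 (T→A), site 29 (T→A), site 35 (A→G), site 43 (C→T).
p = 12/48 = 0.250000.
d = −0.75 · ln(1 − (4/3)·0.250000) = −0.75 · ln(0.666667) = −0.75 · (-0.405465) = 0.3041.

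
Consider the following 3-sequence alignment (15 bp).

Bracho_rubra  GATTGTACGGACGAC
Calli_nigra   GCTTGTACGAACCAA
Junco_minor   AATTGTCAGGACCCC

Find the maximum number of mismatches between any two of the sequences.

7

Pairwise Hamming distances:
  Bracho_rubra vs Calli_nigra: 4
  Bracho_rubra vs Junco_minor: 5
  Calli_nigra vs Junco_minor: 7
The largest is 7, between Calli_nigra and Junco_minor.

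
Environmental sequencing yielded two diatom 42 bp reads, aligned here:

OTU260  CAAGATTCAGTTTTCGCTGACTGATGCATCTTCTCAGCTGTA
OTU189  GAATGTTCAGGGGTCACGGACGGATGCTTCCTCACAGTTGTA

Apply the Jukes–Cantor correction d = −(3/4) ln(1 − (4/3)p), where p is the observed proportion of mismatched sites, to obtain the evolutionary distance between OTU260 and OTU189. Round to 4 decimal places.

0.3992

The sequences differ at positions 1 (C/G), 4 (G/T), 5 (A/G), 11 (T/G), 12 (T/G), 13 (T/G), 16 (G/A), 18 (T/G), 22 (T/G), 28 (A/T), 31 (T/C), 34 (T/A), 38 (C/T).
p = 13/42 = 0.309524.
d = −0.75 · ln(1 − (4/3)·0.309524) = −0.75 · ln(0.587301) = −0.75 · (-0.532218) = 0.3992.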